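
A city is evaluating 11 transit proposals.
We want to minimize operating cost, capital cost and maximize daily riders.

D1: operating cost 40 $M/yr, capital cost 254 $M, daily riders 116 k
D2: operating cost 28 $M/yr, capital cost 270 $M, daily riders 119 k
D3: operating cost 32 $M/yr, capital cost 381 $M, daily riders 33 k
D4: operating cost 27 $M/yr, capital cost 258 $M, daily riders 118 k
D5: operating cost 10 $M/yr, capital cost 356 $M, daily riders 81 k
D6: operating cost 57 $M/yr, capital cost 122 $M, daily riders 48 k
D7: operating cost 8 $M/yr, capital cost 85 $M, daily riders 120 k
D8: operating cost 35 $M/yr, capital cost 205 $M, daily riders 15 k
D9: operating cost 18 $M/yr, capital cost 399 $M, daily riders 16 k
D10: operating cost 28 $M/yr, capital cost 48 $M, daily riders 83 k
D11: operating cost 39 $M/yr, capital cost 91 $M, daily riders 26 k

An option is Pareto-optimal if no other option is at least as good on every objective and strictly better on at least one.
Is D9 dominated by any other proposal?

Yes

D5 vs D9: operating cost 10≤18, capital cost 356≤399, daily riders 81≥16 — D5 is at least as good on every objective and strictly better on at least one, so D5 dominates D9.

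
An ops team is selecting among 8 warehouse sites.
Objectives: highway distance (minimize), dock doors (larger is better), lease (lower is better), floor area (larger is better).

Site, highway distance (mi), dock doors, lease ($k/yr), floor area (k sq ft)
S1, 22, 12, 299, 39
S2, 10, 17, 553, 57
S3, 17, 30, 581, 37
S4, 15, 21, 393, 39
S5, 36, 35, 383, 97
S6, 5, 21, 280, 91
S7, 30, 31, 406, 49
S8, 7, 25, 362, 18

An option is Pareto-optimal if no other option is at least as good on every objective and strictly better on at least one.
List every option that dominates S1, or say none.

S6: highway distance 5≤22, dock doors 21≥12, lease 280≤299, floor area 91≥39 — dominates S1.
Others (S2, S3, S4, S5, S7, S8) are each worse than S1 on at least one objective.

S6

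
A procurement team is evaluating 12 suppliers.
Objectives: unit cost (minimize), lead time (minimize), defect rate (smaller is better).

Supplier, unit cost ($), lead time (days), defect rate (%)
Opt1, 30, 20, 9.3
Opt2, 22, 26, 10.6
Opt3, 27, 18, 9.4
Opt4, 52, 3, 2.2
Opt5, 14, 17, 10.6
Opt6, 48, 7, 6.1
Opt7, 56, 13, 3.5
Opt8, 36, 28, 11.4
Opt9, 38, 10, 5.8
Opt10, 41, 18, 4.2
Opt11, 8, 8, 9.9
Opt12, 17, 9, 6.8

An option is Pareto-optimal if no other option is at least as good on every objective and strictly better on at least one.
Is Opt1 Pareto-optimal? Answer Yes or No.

No

Opt12 vs Opt1: unit cost 17≤30, lead time 9≤20, defect rate 6.8≤9.3 — Opt12 is at least as good on every objective and strictly better on at least one, so Opt12 dominates Opt1.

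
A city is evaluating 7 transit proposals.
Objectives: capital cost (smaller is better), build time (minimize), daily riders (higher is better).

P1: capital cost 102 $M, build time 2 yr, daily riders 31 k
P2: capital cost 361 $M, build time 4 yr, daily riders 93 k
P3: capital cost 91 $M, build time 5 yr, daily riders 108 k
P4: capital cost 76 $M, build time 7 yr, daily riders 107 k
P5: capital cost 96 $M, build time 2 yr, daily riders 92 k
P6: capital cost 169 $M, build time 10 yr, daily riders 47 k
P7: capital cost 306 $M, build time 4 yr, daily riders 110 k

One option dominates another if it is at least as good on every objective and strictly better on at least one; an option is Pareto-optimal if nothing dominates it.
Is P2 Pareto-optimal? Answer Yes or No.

P7 vs P2: capital cost 306≤361, build time 4≤4, daily riders 110≥93 — P7 is at least as good on every objective and strictly better on at least one, so P7 dominates P2.

No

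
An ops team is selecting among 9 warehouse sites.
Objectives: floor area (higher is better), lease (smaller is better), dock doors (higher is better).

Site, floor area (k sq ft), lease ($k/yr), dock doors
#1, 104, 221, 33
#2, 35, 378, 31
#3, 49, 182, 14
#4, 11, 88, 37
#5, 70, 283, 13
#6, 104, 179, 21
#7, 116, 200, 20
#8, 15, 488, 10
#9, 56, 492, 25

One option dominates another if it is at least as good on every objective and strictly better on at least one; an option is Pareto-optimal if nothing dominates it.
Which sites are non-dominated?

#1, #4, #6, #7

#1: not dominated.
#2: dominated by #1 (floor area 104≥35, lease 221≤378, dock doors 33≥31).
#3: dominated by #6 (floor area 104≥49, lease 179≤182, dock doors 21≥14).
#4: not dominated (best lease).
#5: dominated by #1 (floor area 104≥70, lease 221≤283, dock doors 33≥13).
#6: not dominated.
#7: not dominated (best floor area).
#8: dominated by #1 (floor area 104≥15, lease 221≤488, dock doors 33≥10).
#9: dominated by #1 (floor area 104≥56, lease 221≤492, dock doors 33≥25).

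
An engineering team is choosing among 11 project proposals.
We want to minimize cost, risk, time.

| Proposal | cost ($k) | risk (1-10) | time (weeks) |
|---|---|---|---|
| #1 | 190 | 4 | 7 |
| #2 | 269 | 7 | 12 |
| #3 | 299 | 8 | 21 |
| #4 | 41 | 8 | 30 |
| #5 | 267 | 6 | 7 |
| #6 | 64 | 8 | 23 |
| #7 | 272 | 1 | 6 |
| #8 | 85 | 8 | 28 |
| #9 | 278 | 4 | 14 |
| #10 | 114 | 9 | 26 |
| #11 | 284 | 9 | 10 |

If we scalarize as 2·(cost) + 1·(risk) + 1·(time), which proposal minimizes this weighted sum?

#4

#1: 2·190 + 1·4 + 1·7 = 391
#2: 2·269 + 1·7 + 1·12 = 557
#3: 2·299 + 1·8 + 1·21 = 627
#4: 2·41 + 1·8 + 1·30 = 120
#5: 2·267 + 1·6 + 1·7 = 547
#6: 2·64 + 1·8 + 1·23 = 159
#7: 2·272 + 1·1 + 1·6 = 551
#8: 2·85 + 1·8 + 1·28 = 206
#9: 2·278 + 1·4 + 1·14 = 574
#10: 2·114 + 1·9 + 1·26 = 263
#11: 2·284 + 1·9 + 1·10 = 587
Lowest: #4 at 120.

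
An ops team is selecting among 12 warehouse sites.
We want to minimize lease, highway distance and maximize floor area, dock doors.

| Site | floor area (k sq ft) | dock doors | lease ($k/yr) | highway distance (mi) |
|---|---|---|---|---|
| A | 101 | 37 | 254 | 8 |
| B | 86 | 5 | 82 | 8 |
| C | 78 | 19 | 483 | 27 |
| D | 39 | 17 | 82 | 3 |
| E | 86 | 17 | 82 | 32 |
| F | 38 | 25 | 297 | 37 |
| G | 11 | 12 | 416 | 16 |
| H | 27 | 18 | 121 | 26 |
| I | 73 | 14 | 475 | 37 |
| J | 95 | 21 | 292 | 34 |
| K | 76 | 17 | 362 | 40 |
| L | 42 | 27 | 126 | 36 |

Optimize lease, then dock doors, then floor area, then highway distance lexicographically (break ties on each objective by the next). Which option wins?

First minimize lease: best is 82, kept {B, D, E}.
Then maximize dock doors: best is 17, kept {D, E}.
Then maximize floor area: best is 86, kept {E}.

E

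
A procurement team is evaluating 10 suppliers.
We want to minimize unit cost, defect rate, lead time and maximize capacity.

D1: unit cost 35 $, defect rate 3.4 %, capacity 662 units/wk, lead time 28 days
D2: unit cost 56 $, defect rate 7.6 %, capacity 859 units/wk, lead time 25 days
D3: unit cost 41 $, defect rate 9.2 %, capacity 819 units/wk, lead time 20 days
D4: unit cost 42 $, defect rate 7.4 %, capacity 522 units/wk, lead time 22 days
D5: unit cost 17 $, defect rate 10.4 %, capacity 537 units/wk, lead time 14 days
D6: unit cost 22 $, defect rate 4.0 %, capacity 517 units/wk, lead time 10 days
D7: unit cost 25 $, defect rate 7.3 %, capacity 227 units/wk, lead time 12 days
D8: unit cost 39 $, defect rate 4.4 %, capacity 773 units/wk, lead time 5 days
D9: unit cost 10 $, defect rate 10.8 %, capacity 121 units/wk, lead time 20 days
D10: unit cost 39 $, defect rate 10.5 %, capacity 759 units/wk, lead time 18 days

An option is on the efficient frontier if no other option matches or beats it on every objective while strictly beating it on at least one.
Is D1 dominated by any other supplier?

D2: worse on unit cost (56 vs 35).
D3: worse on unit cost (41 vs 35).
D4: worse on unit cost (42 vs 35).
D5: worse on defect rate (10.4 vs 3.4).
D6: worse on defect rate (4.0 vs 3.4).
D7: worse on defect rate (7.3 vs 3.4).
D8: worse on unit cost (39 vs 35).
D9: worse on defect rate (10.8 vs 3.4).
D10: worse on unit cost (39 vs 35).
No option is at least as good as D1 on every objective and strictly better on one.

No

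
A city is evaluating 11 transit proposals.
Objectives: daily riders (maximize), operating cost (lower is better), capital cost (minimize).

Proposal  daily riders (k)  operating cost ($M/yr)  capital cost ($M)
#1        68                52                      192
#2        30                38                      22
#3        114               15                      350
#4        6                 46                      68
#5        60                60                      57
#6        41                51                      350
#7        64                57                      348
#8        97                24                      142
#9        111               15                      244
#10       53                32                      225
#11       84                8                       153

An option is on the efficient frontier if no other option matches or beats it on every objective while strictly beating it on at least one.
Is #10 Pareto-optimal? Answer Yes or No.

#8 vs #10: daily riders 97≥53, operating cost 24≤32, capital cost 142≤225 — #8 is at least as good on every objective and strictly better on at least one, so #8 dominates #10.

No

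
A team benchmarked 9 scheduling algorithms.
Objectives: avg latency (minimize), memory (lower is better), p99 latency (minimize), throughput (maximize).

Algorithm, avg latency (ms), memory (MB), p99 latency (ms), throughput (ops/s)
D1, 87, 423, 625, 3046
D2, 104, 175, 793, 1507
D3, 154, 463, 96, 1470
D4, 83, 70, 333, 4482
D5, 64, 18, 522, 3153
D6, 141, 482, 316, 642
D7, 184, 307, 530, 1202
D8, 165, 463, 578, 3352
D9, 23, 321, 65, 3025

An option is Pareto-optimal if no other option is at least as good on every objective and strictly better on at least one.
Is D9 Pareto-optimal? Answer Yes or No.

D1: worse on avg latency (87 vs 23).
D2: worse on avg latency (104 vs 23).
D3: worse on avg latency (154 vs 23).
D4: worse on avg latency (83 vs 23).
D5: worse on avg latency (64 vs 23).
D6: worse on avg latency (141 vs 23).
D7: worse on avg latency (184 vs 23).
D8: worse on avg latency (165 vs 23).
No option is at least as good as D9 on every objective and strictly better on one.

Yes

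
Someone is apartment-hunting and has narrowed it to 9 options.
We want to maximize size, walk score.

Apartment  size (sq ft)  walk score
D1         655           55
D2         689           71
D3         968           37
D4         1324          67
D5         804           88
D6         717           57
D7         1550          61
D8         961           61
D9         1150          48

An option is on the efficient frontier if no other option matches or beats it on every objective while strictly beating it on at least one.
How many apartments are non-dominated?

D1: dominated by D2 (size 689≥655, walk score 71≥55).
D2: dominated by D5 (size 804≥689, walk score 88≥71).
D3: dominated by D4 (size 1324≥968, walk score 67≥37).
D4: not dominated.
D5: not dominated (best walk score).
D6: dominated by D4 (size 1324≥717, walk score 67≥57).
D7: not dominated (best size).
D8: dominated by D4 (size 1324≥961, walk score 67≥61).
D9: dominated by D4 (size 1324≥1150, walk score 67≥48).
Pareto-optimal: D4, D5, D7 → 3.

3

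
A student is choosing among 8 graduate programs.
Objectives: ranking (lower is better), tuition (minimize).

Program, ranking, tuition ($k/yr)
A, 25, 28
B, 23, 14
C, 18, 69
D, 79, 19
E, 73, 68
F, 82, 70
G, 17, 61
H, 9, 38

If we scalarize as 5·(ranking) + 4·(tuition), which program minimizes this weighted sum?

B

A: 5·25 + 4·28 = 237
B: 5·23 + 4·14 = 171
C: 5·18 + 4·69 = 366
D: 5·79 + 4·19 = 471
E: 5·73 + 4·68 = 637
F: 5·82 + 4·70 = 690
G: 5·17 + 4·61 = 329
H: 5·9 + 4·38 = 197
Lowest: B at 171.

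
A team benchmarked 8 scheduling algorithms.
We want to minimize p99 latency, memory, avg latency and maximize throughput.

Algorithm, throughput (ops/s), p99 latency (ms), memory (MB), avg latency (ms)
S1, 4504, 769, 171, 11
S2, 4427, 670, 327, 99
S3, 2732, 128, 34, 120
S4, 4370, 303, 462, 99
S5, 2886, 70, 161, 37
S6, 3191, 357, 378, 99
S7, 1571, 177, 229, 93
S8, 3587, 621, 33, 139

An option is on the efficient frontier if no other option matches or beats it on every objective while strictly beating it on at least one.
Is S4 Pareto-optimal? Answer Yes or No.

Yes

S1: worse on p99 latency (769 vs 303).
S2: worse on p99 latency (670 vs 303).
S3: worse on throughput (2732 vs 4370).
S5: worse on throughput (2886 vs 4370).
S6: worse on throughput (3191 vs 4370).
S7: worse on throughput (1571 vs 4370).
S8: worse on throughput (3587 vs 4370).
No option is at least as good as S4 on every objective and strictly better on one.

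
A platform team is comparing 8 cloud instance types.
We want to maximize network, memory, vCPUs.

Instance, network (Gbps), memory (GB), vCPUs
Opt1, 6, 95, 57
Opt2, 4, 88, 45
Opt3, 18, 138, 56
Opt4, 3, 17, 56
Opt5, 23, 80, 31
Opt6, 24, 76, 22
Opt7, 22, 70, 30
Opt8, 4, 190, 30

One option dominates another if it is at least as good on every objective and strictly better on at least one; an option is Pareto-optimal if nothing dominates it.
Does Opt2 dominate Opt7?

No

Opt2 vs Opt7: Opt2 is worse on network (4 vs 22), so it does not dominate Opt7.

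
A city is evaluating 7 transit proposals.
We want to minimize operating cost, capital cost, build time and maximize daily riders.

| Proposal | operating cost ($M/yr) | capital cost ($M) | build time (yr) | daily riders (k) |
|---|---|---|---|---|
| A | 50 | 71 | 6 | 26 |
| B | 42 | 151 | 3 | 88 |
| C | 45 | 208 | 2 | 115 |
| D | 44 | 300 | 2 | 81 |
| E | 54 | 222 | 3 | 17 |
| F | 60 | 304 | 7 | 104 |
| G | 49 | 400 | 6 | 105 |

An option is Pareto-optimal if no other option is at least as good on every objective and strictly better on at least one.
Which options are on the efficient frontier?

A, B, C, D

A: not dominated (best capital cost).
B: not dominated (best operating cost).
C: not dominated (best daily riders).
D: not dominated.
E: dominated by B (operating cost 42≤54, capital cost 151≤222, build time 3≤3, daily riders 88≥17).
F: dominated by C (operating cost 45≤60, capital cost 208≤304, build time 2≤7, daily riders 115≥104).
G: dominated by C (operating cost 45≤49, capital cost 208≤400, build time 2≤6, daily riders 115≥105).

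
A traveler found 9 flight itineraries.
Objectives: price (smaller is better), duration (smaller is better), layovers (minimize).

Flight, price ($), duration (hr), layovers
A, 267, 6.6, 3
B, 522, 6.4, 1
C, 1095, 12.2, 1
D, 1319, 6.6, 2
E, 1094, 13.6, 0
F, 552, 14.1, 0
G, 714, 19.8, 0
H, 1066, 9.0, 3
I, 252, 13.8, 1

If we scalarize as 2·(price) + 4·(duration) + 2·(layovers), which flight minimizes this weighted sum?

I

A: 2·267 + 4·6.6 + 2·3 = 566.4
B: 2·522 + 4·6.4 + 2·1 = 1071.6
C: 2·1095 + 4·12.2 + 2·1 = 2240.8
D: 2·1319 + 4·6.6 + 2·2 = 2668.4
E: 2·1094 + 4·13.6 + 2·0 = 2242.4
F: 2·552 + 4·14.1 + 2·0 = 1160.4
G: 2·714 + 4·19.8 + 2·0 = 1507.2
H: 2·1066 + 4·9.0 + 2·3 = 2174.0
I: 2·252 + 4·13.8 + 2·1 = 561.2
Lowest: I at 561.2.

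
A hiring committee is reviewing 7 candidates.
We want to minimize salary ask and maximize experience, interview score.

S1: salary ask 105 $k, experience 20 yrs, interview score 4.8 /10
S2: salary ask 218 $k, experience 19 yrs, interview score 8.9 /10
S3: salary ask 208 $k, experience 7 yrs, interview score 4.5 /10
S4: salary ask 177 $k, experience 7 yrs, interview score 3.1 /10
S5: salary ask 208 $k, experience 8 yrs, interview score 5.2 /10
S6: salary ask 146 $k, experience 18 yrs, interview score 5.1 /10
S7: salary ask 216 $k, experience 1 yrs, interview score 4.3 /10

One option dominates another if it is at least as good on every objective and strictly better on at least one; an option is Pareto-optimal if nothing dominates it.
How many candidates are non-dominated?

4

S1: not dominated (best salary ask).
S2: not dominated (best interview score).
S3: dominated by S1 (salary ask 105≤208, experience 20≥7, interview score 4.8≥4.5).
S4: dominated by S1 (salary ask 105≤177, experience 20≥7, interview score 4.8≥3.1).
S5: not dominated.
S6: not dominated.
S7: dominated by S1 (salary ask 105≤216, experience 20≥1, interview score 4.8≥4.3).
Pareto-optimal: S1, S2, S5, S6 → 4.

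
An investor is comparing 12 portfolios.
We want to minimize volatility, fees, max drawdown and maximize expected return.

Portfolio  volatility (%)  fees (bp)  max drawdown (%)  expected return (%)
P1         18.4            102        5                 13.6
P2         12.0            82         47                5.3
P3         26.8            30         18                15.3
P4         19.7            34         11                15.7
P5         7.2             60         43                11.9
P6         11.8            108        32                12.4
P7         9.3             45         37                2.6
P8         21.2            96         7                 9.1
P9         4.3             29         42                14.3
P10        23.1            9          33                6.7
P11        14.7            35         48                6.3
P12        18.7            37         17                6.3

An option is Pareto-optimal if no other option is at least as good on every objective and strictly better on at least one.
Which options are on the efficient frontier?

P1, P3, P4, P6, P7, P8, P9, P10, P12

P1: not dominated (best max drawdown).
P2: dominated by P5 (volatility 7.2≤12.0, fees 60≤82, max drawdown 43≤47, expected return 11.9≥5.3).
P3: not dominated.
P4: not dominated (best expected return).
P5: dominated by P9 (volatility 4.3≤7.2, fees 29≤60, max drawdown 42≤43, expected return 14.3≥11.9).
P6: not dominated.
P7: not dominated.
P8: not dominated.
P9: not dominated (best volatility).
P10: not dominated (best fees).
P11: dominated by P9 (volatility 4.3≤14.7, fees 29≤35, max drawdown 42≤48, expected return 14.3≥6.3).
P12: not dominated.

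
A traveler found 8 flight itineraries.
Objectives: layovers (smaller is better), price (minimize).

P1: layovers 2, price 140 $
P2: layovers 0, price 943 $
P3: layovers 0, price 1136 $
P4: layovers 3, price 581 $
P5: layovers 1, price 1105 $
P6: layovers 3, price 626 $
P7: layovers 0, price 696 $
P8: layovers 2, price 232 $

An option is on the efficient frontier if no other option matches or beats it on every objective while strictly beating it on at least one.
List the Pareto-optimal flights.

P1, P7

P1: not dominated (best price).
P2: dominated by P7 (layovers 0≤0, price 696≤943).
P3: dominated by P2 (layovers 0≤0, price 943≤1136).
P4: dominated by P1 (layovers 2≤3, price 140≤581).
P5: dominated by P2 (layovers 0≤1, price 943≤1105).
P6: dominated by P1 (layovers 2≤3, price 140≤626).
P7: not dominated.
P8: dominated by P1 (layovers 2≤2, price 140≤232).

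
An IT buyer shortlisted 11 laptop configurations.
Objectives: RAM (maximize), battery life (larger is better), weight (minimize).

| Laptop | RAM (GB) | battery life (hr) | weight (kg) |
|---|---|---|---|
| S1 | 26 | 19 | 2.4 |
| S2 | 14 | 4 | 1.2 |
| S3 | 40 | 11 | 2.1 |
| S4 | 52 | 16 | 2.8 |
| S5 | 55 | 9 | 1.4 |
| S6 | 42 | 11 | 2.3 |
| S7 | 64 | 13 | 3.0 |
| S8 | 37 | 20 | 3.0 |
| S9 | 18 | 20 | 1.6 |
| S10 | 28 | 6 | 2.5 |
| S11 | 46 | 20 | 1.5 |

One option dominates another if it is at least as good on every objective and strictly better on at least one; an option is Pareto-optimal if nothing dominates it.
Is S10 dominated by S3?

Yes

S3 vs S10: RAM 40≥28, battery life 11≥6, weight 2.1≤2.5 — S3 is at least as good on every objective with at least one strict improvement.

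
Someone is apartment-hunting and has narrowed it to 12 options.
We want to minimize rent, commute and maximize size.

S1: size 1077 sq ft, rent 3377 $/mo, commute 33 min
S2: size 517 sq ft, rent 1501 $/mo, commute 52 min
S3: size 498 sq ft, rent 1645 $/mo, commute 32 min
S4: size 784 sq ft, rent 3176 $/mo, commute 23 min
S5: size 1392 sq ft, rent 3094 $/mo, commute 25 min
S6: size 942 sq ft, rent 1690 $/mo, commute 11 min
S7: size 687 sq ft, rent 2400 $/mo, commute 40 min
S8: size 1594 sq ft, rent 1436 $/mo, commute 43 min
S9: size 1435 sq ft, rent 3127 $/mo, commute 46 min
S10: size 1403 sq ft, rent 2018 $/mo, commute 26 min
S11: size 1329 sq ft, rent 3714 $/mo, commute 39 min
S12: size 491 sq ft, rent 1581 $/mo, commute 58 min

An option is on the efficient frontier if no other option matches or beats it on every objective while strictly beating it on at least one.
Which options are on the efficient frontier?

S3, S5, S6, S8, S10

S1: dominated by S5 (size 1392≥1077, rent 3094≤3377, commute 25≤33).
S2: dominated by S8 (size 1594≥517, rent 1436≤1501, commute 43≤52).
S3: not dominated.
S4: dominated by S6 (size 942≥784, rent 1690≤3176, commute 11≤23).
S5: not dominated.
S6: not dominated (best commute).
S7: dominated by S6 (size 942≥687, rent 1690≤2400, commute 11≤40).
S8: not dominated (best size).
S9: dominated by S8 (size 1594≥1435, rent 1436≤3127, commute 43≤46).
S10: not dominated.
S11: dominated by S5 (size 1392≥1329, rent 3094≤3714, commute 25≤39).
S12: dominated by S2 (size 517≥491, rent 1501≤1581, commute 52≤58).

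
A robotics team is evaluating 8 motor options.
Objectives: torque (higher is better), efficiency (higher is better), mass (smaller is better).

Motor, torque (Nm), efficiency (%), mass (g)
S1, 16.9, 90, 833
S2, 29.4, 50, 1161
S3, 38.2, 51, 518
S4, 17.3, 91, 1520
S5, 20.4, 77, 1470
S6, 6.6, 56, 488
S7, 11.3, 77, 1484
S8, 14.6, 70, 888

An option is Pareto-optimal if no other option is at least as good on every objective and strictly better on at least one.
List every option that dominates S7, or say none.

S1: torque 16.9≥11.3, efficiency 90≥77, mass 833≤1484 — dominates S7.
S5: torque 20.4≥11.3, efficiency 77≥77, mass 1470≤1484 — dominates S7.
Others (S2, S3, S4, S6, S8) are each worse than S7 on at least one objective.

S1, S5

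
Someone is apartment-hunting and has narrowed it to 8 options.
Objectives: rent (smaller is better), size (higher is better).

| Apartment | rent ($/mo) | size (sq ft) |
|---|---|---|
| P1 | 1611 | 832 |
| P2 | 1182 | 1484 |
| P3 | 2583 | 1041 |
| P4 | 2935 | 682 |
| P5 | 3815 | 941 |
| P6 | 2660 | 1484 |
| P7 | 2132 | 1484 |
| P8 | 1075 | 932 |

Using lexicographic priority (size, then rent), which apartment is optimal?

First maximize size: best is 1484, kept {P2, P6, P7}.
Then minimize rent: best is 1182, kept {P2}.

P2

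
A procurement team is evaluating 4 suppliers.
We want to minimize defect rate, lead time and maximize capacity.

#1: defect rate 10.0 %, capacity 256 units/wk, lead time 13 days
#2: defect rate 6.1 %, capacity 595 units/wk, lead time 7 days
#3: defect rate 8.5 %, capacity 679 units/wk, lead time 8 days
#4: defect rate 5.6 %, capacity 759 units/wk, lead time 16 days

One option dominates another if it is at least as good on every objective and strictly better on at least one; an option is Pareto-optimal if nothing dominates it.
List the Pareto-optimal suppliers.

#2, #3, #4

#1: dominated by #2 (defect rate 6.1≤10.0, capacity 595≥256, lead time 7≤13).
#2: not dominated (best lead time).
#3: not dominated.
#4: not dominated (best defect rate).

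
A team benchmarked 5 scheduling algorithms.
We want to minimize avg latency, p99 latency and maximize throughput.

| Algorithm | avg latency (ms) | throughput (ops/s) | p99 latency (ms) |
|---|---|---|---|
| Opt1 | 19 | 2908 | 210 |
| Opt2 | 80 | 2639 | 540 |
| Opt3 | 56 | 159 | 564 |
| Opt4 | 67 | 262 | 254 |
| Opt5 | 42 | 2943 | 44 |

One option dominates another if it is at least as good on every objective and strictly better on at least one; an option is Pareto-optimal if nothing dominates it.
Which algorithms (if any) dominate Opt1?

none

Opt2: worse on avg latency (80 vs 19).
Opt3: worse on avg latency (56 vs 19).
Opt4: worse on avg latency (67 vs 19).
Opt5: worse on avg latency (42 vs 19).
No option dominates Opt1.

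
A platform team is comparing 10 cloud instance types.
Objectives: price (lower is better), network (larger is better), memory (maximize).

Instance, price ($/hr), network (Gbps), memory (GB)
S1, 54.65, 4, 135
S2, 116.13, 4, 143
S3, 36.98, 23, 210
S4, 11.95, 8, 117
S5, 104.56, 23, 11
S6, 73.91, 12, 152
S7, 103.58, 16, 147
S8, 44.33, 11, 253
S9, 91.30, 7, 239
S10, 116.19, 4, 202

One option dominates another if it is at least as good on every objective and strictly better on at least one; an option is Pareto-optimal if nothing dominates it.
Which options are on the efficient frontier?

S3, S4, S8

S1: dominated by S3 (price 36.98≤54.65, network 23≥4, memory 210≥135).
S2: dominated by S3 (price 36.98≤116.13, network 23≥4, memory 210≥143).
S3: not dominated.
S4: not dominated (best price).
S5: dominated by S3 (price 36.98≤104.56, network 23≥23, memory 210≥11).
S6: dominated by S3 (price 36.98≤73.91, network 23≥12, memory 210≥152).
S7: dominated by S3 (price 36.98≤103.58, network 23≥16, memory 210≥147).
S8: not dominated (best memory).
S9: dominated by S8 (price 44.33≤91.30, network 11≥7, memory 253≥239).
S10: dominated by S3 (price 36.98≤116.19, network 23≥4, memory 210≥202).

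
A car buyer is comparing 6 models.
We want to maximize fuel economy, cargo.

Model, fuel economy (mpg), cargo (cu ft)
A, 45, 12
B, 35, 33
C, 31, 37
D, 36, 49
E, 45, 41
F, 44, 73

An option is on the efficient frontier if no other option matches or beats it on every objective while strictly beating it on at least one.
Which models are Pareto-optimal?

A: dominated by E (fuel economy 45≥45, cargo 41≥12).
B: dominated by D (fuel economy 36≥35, cargo 49≥33).
C: dominated by D (fuel economy 36≥31, cargo 49≥37).
D: dominated by F (fuel economy 44≥36, cargo 73≥49).
E: not dominated.
F: not dominated (best cargo).

E, F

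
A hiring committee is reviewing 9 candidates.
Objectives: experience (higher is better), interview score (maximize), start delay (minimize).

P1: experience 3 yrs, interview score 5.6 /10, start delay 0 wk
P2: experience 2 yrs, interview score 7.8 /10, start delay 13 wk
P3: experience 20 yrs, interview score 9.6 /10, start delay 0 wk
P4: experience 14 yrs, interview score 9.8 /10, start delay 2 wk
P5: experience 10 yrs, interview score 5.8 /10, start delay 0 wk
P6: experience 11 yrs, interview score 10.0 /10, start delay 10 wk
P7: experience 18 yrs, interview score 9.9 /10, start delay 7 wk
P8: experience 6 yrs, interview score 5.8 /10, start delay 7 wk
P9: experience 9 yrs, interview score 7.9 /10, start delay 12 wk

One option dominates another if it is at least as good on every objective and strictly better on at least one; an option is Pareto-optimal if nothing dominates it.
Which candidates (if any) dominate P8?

P3: experience 20≥6, interview score 9.6≥5.8, start delay 0≤7 — dominates P8.
P4: experience 14≥6, interview score 9.8≥5.8, start delay 2≤7 — dominates P8.
P5: experience 10≥6, interview score 5.8≥5.8, start delay 0≤7 — dominates P8.
P7: experience 18≥6, interview score 9.9≥5.8, start delay 7≤7 — dominates P8.
Others (P1, P2, P6, P9) are each worse than P8 on at least one objective.

P3, P4, P5, P7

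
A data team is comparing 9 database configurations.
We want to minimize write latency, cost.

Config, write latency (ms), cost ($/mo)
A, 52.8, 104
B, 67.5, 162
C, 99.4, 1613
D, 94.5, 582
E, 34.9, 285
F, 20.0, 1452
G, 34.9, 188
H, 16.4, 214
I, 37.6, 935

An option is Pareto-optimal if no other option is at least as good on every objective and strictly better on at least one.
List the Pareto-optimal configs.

A: not dominated (best cost).
B: dominated by A (write latency 52.8≤67.5, cost 104≤162).
C: dominated by A (write latency 52.8≤99.4, cost 104≤1613).
D: dominated by A (write latency 52.8≤94.5, cost 104≤582).
E: dominated by G (write latency 34.9≤34.9, cost 188≤285).
F: dominated by H (write latency 16.4≤20.0, cost 214≤1452).
G: not dominated.
H: not dominated (best write latency).
I: dominated by E (write latency 34.9≤37.6, cost 285≤935).

A, G, H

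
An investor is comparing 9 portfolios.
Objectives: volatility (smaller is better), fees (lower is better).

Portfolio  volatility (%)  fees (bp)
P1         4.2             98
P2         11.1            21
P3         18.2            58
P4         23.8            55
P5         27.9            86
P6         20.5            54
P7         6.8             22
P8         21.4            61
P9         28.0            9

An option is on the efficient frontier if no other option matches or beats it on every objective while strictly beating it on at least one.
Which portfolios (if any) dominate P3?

P2: volatility 11.1≤18.2, fees 21≤58 — dominates P3.
P7: volatility 6.8≤18.2, fees 22≤58 — dominates P3.
Others (P1, P4, P5, P6, P8, P9) are each worse than P3 on at least one objective.

P2, P7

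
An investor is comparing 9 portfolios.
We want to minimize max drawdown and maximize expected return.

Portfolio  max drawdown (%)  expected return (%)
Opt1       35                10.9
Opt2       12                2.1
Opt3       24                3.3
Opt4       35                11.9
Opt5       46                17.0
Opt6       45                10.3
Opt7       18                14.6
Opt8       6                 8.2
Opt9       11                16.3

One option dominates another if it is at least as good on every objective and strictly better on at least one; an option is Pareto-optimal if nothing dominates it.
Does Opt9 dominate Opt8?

Opt9 vs Opt8: Opt9 is worse on max drawdown (11 vs 6), so it does not dominate Opt8.

No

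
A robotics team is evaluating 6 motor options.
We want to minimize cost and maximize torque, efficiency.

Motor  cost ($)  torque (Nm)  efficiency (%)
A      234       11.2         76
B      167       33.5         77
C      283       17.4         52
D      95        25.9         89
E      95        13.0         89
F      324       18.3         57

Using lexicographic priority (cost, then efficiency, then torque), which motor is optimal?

D

First minimize cost: best is 95, kept {D, E}.
Then maximize efficiency: best is 89, kept {D, E}.
Then maximize torque: best is 25.9, kept {D}.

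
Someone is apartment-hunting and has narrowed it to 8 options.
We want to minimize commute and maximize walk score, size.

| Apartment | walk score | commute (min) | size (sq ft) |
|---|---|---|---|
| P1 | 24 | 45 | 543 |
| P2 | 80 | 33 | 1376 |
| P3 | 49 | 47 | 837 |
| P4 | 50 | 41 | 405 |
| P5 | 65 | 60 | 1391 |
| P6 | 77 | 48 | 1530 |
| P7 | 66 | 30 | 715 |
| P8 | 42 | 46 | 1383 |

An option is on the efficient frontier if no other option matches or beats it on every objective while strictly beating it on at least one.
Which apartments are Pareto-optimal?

P1: dominated by P2 (walk score 80≥24, commute 33≤45, size 1376≥543).
P2: not dominated (best walk score).
P3: dominated by P2 (walk score 80≥49, commute 33≤47, size 1376≥837).
P4: dominated by P2 (walk score 80≥50, commute 33≤41, size 1376≥405).
P5: dominated by P6 (walk score 77≥65, commute 48≤60, size 1530≥1391).
P6: not dominated (best size).
P7: not dominated (best commute).
P8: not dominated.

P2, P6, P7, P8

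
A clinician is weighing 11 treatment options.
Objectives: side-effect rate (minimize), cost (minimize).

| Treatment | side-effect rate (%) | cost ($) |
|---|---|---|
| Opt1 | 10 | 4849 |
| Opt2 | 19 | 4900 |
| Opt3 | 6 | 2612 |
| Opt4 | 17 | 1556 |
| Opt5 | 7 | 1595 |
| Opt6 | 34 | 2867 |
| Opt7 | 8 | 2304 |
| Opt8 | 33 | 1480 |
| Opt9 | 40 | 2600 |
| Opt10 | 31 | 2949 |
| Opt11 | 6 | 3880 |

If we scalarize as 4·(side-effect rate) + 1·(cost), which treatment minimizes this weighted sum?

Opt8

Opt1: 4·10 + 1·4849 = 4889
Opt2: 4·19 + 1·4900 = 4976
Opt3: 4·6 + 1·2612 = 2636
Opt4: 4·17 + 1·1556 = 1624
Opt5: 4·7 + 1·1595 = 1623
Opt6: 4·34 + 1·2867 = 3003
Opt7: 4·8 + 1·2304 = 2336
Opt8: 4·33 + 1·1480 = 1612
Opt9: 4·40 + 1·2600 = 2760
Opt10: 4·31 + 1·2949 = 3073
Opt11: 4·6 + 1·3880 = 3904
Lowest: Opt8 at 1612.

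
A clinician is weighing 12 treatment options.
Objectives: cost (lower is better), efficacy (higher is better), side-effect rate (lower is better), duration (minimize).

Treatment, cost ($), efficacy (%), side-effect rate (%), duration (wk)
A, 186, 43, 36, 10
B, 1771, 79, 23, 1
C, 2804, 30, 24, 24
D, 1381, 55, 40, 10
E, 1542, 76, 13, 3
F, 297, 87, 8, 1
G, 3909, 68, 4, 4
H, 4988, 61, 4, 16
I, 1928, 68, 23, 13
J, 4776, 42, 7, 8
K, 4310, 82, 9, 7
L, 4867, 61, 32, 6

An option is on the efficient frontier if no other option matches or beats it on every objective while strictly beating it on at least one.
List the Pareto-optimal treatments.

A, F, G

A: not dominated (best cost).
B: dominated by F (cost 297≤1771, efficacy 87≥79, side-effect rate 8≤23, duration 1≤1).
C: dominated by B (cost 1771≤2804, efficacy 79≥30, side-effect rate 23≤24, duration 1≤24).
D: dominated by F (cost 297≤1381, efficacy 87≥55, side-effect rate 8≤40, duration 1≤10).
E: dominated by F (cost 297≤1542, efficacy 87≥76, side-effect rate 8≤13, duration 1≤3).
F: not dominated (best efficacy).
G: not dominated.
H: dominated by G (cost 3909≤4988, efficacy 68≥61, side-effect rate 4≤4, duration 4≤16).
I: dominated by B (cost 1771≤1928, efficacy 79≥68, side-effect rate 23≤23, duration 1≤13).
J: dominated by G (cost 3909≤4776, efficacy 68≥42, side-effect rate 4≤7, duration 4≤8).
K: dominated by F (cost 297≤4310, efficacy 87≥82, side-effect rate 8≤9, duration 1≤7).
L: dominated by B (cost 1771≤4867, efficacy 79≥61, side-effect rate 23≤32, duration 1≤6).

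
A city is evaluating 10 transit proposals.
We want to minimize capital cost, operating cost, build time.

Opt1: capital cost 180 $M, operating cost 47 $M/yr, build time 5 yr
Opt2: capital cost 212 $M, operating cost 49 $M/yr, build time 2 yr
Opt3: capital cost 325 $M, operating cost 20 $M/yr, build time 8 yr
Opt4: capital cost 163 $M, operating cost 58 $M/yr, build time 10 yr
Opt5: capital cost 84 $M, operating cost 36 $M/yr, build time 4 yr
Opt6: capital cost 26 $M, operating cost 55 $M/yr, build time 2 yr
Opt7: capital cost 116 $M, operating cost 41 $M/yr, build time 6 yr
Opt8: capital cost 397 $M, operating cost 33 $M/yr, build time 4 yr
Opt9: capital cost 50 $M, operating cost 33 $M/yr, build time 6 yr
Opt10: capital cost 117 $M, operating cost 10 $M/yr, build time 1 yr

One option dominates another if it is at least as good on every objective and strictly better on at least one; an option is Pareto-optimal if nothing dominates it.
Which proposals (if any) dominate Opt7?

Opt5: capital cost 84≤116, operating cost 36≤41, build time 4≤6 — dominates Opt7.
Opt9: capital cost 50≤116, operating cost 33≤41, build time 6≤6 — dominates Opt7.
Others (Opt1, Opt2, Opt3, Opt4, Opt6, Opt8, Opt10) are each worse than Opt7 on at least one objective.

Opt5, Opt9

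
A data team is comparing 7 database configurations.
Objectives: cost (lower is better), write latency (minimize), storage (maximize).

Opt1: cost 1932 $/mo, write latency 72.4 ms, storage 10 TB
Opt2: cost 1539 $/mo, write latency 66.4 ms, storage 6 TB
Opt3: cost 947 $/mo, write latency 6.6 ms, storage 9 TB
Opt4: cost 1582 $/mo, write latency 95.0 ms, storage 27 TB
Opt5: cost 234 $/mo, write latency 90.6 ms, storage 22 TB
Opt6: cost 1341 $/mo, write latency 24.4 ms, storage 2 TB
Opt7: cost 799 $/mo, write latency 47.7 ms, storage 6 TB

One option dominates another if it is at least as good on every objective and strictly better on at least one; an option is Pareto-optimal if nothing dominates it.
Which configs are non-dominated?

Opt1, Opt3, Opt4, Opt5, Opt7

Opt1: not dominated.
Opt2: dominated by Opt3 (cost 947≤1539, write latency 6.6≤66.4, storage 9≥6).
Opt3: not dominated (best write latency).
Opt4: not dominated (best storage).
Opt5: not dominated (best cost).
Opt6: dominated by Opt3 (cost 947≤1341, write latency 6.6≤24.4, storage 9≥2).
Opt7: not dominated.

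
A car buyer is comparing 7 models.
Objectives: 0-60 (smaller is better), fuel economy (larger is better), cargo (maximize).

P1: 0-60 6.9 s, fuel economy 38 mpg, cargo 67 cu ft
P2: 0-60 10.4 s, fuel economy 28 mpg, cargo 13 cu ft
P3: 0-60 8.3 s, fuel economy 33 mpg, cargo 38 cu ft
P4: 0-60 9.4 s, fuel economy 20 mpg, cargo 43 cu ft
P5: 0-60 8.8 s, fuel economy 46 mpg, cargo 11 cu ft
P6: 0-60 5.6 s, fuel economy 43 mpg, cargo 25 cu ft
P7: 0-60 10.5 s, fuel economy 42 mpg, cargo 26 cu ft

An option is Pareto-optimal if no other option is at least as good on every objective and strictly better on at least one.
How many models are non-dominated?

P1: not dominated (best cargo).
P2: dominated by P1 (0-60 6.9≤10.4, fuel economy 38≥28, cargo 67≥13).
P3: dominated by P1 (0-60 6.9≤8.3, fuel economy 38≥33, cargo 67≥38).
P4: dominated by P1 (0-60 6.9≤9.4, fuel economy 38≥20, cargo 67≥43).
P5: not dominated (best fuel economy).
P6: not dominated (best 0-60).
P7: not dominated.
Pareto-optimal: P1, P5, P6, P7 → 4.

4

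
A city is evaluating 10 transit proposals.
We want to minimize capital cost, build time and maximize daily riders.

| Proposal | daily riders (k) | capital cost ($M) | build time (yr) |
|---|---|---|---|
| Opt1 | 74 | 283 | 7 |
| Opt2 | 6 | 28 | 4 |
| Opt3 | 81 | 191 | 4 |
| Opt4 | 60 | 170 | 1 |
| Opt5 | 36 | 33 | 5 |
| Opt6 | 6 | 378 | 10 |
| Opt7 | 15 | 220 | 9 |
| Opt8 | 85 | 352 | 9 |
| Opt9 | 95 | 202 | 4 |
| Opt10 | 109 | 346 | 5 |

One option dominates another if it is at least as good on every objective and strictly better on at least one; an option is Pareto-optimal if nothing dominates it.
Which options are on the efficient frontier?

Opt2, Opt3, Opt4, Opt5, Opt9, Opt10

Opt1: dominated by Opt3 (daily riders 81≥74, capital cost 191≤283, build time 4≤7).
Opt2: not dominated (best capital cost).
Opt3: not dominated.
Opt4: not dominated (best build time).
Opt5: not dominated.
Opt6: dominated by Opt1 (daily riders 74≥6, capital cost 283≤378, build time 7≤10).
Opt7: dominated by Opt3 (daily riders 81≥15, capital cost 191≤220, build time 4≤9).
Opt8: dominated by Opt9 (daily riders 95≥85, capital cost 202≤352, build time 4≤9).
Opt9: not dominated.
Opt10: not dominated (best daily riders).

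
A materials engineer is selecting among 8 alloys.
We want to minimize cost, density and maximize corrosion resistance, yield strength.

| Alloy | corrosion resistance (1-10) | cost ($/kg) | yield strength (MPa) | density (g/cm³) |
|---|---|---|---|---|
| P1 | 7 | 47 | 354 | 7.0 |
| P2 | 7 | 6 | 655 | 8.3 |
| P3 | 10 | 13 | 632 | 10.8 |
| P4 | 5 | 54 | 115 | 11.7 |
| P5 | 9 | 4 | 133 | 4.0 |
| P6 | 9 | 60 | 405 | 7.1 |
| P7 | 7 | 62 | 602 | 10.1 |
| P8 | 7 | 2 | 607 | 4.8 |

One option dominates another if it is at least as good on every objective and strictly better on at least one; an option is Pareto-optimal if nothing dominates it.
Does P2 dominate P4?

P2 vs P4: corrosion resistance 7≥5, cost 6≤54, yield strength 655≥115, density 8.3≤11.7 — P2 is at least as good on every objective with at least one strict improvement.

Yes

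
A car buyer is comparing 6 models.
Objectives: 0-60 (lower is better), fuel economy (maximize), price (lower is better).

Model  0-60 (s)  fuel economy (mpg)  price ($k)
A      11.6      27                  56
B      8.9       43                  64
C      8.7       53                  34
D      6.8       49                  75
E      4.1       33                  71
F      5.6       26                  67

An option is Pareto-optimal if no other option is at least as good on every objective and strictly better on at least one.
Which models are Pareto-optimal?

A: dominated by C (0-60 8.7≤11.6, fuel economy 53≥27, price 34≤56).
B: dominated by C (0-60 8.7≤8.9, fuel economy 53≥43, price 34≤64).
C: not dominated (best fuel economy).
D: not dominated.
E: not dominated (best 0-60).
F: not dominated.

C, D, E, F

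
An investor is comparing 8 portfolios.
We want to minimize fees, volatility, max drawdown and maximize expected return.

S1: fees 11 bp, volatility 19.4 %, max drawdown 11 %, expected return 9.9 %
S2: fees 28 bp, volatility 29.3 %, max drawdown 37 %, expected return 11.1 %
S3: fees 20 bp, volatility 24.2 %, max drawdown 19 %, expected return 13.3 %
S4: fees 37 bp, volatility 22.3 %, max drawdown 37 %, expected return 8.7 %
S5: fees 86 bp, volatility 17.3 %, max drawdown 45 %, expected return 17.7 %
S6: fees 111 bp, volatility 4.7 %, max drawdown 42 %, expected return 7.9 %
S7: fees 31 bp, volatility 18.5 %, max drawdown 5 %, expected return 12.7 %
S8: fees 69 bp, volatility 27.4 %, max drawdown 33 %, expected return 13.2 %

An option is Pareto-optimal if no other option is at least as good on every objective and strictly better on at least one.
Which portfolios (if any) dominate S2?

S3: fees 20≤28, volatility 24.2≤29.3, max drawdown 19≤37, expected return 13.3≥11.1 — dominates S2.
Others (S1, S4, S5, S6, S7, S8) are each worse than S2 on at least one objective.

S3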